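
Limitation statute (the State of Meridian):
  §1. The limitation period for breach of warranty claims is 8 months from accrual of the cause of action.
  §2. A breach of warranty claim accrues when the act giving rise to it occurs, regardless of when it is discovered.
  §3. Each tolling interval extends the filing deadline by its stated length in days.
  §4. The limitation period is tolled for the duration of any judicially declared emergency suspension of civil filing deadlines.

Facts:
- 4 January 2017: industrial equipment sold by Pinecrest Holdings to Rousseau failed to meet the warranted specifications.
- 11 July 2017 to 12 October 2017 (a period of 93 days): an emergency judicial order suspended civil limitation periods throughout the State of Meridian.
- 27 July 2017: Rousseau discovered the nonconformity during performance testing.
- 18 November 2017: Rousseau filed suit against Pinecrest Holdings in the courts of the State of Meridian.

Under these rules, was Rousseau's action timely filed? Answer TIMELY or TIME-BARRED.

TIMELY

The claim accrued on 4 January 2017, when the wrongful act occurred; under the stated occurrence rule the 27 July 2017 discovery does not delay accrual.
The untolled deadline — 8 months after 4 January 2017 — is 4 September 2017.
Because the emergency suspension of filing deadlines ran from 11 July 2017 to 12 October 2017, the deadline is extended by 93 days to 6 December 2017.
Filing on 18 November 2017 beat the 6 December 2017 deadline — the action is timely.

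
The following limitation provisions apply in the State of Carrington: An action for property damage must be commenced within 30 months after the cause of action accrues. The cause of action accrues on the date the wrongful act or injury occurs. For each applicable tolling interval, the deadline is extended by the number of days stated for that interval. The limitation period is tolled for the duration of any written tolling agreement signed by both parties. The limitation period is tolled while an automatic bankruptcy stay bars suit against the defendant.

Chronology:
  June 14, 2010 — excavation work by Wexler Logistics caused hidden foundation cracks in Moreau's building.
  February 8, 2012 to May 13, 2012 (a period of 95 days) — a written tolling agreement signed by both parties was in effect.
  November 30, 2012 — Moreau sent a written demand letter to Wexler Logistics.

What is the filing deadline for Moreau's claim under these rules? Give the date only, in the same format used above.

March 19, 2013

The claim accrued on June 14, 2010, when the wrongful act occurred.
30 months from June 14, 2010 is December 14, 2012.
Because the written tolling agreement ran from February 8, 2012 to May 13, 2012, the deadline is extended by 95 days to March 19, 2013.
Nothing else in the chronology tolls or restarts the period.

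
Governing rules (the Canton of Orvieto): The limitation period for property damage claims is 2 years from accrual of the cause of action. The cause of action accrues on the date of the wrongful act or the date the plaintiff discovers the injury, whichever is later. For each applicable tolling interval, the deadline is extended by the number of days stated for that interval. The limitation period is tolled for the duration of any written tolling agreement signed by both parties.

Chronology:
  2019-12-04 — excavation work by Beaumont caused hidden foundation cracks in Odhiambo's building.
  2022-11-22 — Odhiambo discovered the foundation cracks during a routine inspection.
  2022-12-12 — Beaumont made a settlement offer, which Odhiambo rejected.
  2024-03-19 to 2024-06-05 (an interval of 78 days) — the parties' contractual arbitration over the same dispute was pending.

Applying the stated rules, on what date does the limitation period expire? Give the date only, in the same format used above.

2024-11-22

The claim accrued on 2022-11-22 — the later of the 2019-12-04 act and the 2022-11-22 discovery.
The untolled deadline — 2 years after 2022-11-22 — is 2024-11-22.
Although a pending arbitration ran from 2024-03-19 to 2024-06-05, the stated rules do not make that a tolling event, so it is disregarded.
Nothing else in the chronology tolls or restarts the period.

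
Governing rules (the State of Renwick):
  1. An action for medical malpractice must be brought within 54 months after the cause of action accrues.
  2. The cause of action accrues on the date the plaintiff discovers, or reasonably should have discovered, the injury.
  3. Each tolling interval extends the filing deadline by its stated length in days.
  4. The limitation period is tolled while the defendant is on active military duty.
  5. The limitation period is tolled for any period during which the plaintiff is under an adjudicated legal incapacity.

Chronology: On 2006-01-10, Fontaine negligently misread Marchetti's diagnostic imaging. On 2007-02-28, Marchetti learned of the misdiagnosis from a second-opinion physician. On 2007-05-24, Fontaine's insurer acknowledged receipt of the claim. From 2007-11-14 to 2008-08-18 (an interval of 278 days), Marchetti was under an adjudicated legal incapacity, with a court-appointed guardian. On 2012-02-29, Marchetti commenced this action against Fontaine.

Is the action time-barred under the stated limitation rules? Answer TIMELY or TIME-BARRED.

TIMELY

Accrual is tied to discovery, so the period began on 2007-02-28 rather than on 2006-01-10 when the act occurred.
54 months from 2007-02-28 is 2011-08-28.
Because the plaintiff's legal incapacity ran from 2007-11-14 to 2008-08-18, the deadline is extended by 278 days to 2012-06-01.
None of the other events listed affects the running of the period under the stated rules.
Filing on 2012-02-29 beat the 2012-06-01 deadline — the action is timely.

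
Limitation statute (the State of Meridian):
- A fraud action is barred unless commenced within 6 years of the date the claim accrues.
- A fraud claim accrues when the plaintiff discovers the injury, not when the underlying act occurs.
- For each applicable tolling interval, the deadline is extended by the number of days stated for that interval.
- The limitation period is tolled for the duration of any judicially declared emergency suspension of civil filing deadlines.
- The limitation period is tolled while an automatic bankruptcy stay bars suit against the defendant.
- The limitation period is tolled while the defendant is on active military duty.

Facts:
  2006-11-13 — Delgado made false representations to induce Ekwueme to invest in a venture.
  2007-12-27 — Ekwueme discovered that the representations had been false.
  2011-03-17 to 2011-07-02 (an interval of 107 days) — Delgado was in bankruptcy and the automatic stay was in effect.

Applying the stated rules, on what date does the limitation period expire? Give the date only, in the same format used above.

Under the discovery rule, the claim accrued on 2007-12-27, when Ekwueme discovered the injury — not on the 2006-11-13 date of the underlying act.
The untolled deadline — 6 years after 2007-12-27 — is 2013-12-27.
The automatic bankruptcy stay from 2011-03-17 to 2011-07-02 tolled the period for 107 days, extending the deadline to 2014-04-13.

2014-04-13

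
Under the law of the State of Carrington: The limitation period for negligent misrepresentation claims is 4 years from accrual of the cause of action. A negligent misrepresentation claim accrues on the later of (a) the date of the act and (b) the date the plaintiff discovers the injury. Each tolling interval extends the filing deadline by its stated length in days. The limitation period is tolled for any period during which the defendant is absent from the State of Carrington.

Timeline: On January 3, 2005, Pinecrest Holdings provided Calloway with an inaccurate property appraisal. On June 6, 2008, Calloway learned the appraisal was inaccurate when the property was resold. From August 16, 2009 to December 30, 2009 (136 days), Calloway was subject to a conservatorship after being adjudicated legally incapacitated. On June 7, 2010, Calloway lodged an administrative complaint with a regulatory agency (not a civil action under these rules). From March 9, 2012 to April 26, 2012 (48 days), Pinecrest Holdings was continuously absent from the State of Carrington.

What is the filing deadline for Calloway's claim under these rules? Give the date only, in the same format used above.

The claim accrued on June 6, 2008 — the later of the January 3, 2005 act and the June 6, 2008 discovery.
Adding the 4 years base period to June 6, 2008 gives a deadline of June 6, 2012, before any tolling.
The defendant's absence from the jurisdiction from March 9, 2012 to April 26, 2012 tolled the period for 48 days, extending the deadline to July 24, 2012.
Although the plaintiff's incapacity ran from August 16, 2009 to December 30, 2009, the stated rules do not make that a tolling event, so it is disregarded.
None of the other events listed affects the running of the period under the stated rules.

July 24, 2012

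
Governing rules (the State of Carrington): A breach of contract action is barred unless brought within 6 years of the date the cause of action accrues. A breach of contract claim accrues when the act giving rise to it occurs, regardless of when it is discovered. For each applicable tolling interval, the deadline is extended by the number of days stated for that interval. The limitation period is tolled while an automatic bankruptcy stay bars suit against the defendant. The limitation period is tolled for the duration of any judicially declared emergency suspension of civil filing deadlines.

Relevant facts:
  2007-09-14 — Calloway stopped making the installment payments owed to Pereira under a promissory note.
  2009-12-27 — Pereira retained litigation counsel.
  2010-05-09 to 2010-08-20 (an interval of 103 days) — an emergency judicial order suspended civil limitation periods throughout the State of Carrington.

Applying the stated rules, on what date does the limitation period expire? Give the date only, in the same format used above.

The cause of action accrued on 2007-09-14, the date of the act.
6 years from 2007-09-14 is 2013-09-14.
The period was tolled for 103 days by the emergency suspension of filing deadlines (2010-05-09 to 2010-08-20), pushing the deadline to 2013-12-26.
None of the other events listed affects the running of the period under the stated rules.

2013-12-26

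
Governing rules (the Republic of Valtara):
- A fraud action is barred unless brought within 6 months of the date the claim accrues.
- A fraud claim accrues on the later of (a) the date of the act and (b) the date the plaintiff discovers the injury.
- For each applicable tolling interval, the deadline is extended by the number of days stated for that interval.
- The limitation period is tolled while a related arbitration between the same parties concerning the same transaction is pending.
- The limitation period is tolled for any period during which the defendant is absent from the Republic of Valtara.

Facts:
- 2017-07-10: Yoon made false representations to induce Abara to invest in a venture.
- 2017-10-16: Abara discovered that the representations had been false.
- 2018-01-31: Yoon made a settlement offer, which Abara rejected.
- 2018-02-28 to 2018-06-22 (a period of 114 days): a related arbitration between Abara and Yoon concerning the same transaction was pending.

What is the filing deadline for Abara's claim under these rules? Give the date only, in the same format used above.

2018-08-08

The claim accrued on 2017-10-16 — the later of the 2017-07-10 act and the 2017-10-16 discovery.
6 months from 2017-10-16 is 2018-04-16.
The period was tolled for 114 days by the pending related arbitration (2018-02-28 to 2018-06-22), pushing the deadline to 2018-08-08.
The other events in the timeline have no effect on the limitation period under the stated rules.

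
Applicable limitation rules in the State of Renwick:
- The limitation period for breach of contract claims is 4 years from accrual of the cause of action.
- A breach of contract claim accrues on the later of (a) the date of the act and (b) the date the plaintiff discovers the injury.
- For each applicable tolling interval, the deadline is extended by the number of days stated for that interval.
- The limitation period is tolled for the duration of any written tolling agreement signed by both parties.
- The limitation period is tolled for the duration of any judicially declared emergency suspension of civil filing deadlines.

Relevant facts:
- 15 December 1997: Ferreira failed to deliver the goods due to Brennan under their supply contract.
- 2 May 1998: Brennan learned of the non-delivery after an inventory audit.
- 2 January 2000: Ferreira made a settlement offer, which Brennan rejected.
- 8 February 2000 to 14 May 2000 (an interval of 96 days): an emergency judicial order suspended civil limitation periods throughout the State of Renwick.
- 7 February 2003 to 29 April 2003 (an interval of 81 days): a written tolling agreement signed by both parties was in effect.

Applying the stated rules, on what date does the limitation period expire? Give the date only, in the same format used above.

Because discovery on 2 May 1998 post-dates the 15 December 1997 act, accrual under the later-of rule falls on 2 May 1998.
Adding the 4 years base period to 2 May 1998 gives a deadline of 2 May 2002, before any tolling.
The period was tolled for 96 days by the emergency suspension of filing deadlines (8 February 2000 to 14 May 2000), pushing the deadline to 6 August 2002.
The written tolling agreement starting 7 February 2003 came too late — the period had run on 6 August 2002 — and so does not extend the deadline.
Nothing else in the chronology tolls or restarts the period.

6 August 2002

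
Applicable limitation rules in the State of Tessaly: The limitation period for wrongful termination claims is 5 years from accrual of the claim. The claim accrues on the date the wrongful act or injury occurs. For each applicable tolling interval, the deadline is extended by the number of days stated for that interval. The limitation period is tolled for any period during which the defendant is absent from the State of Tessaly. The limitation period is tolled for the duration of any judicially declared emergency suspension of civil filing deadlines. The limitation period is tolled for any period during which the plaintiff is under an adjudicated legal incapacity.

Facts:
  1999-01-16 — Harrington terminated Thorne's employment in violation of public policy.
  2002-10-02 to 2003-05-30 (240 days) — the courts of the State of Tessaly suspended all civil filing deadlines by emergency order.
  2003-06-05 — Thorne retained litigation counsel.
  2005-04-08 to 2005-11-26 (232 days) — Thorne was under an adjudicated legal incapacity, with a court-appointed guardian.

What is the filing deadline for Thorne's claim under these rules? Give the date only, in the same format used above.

The claim accrued on 1999-01-16, the date of the act.
Adding the 5 years base period to 1999-01-16 gives a deadline of 2004-01-16, before any tolling.
The period was tolled for 240 days by the emergency suspension of filing deadlines (2002-10-02 to 2003-05-30), pushing the deadline to 2004-09-12.
The plaintiff's legal incapacity from 2005-04-08 to 2005-11-26 began after the period had already run on 2004-09-12, so it has no tolling effect.
Nothing else in the chronology tolls or restarts the period.

2004-09-12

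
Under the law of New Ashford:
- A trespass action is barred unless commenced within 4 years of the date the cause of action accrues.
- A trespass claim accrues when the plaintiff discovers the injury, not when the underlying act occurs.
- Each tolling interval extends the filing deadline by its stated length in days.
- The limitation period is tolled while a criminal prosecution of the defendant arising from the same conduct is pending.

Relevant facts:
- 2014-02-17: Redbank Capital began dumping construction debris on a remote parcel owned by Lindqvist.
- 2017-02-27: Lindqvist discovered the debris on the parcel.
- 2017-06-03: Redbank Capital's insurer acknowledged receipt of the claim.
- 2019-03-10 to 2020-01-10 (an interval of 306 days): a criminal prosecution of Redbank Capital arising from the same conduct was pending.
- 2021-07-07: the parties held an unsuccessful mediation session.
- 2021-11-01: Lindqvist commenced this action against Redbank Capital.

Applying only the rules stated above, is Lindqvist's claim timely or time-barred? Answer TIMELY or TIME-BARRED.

TIMELY

The claim did not accrue until Lindqvist discovered the injury on 2017-02-27; the 2014-02-17 act date does not start the clock under the stated rule.
4 years from 2017-02-27 is 2021-02-27.
The pending criminal prosecution from 2019-03-10 to 2020-01-10 tolled the period for 306 days, extending the deadline to 2021-12-30.
The other events in the timeline have no effect on the limitation period under the stated rules.
Filing on 2021-11-01 beat the 2021-12-30 deadline — the action is timely.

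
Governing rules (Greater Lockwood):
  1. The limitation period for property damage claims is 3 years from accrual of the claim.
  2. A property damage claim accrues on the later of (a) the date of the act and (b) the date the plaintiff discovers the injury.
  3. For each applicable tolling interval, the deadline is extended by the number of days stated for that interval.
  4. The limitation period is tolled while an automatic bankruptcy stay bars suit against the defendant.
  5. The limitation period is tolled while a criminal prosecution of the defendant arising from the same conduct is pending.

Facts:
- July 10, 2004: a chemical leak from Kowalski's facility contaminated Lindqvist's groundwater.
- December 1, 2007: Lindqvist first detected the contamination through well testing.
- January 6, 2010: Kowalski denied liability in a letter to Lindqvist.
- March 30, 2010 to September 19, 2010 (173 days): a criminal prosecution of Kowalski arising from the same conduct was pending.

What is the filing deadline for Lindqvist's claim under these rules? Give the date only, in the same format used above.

May 23, 2011

Because discovery on December 1, 2007 post-dates the July 10, 2004 act, accrual under the later-of rule falls on December 1, 2007.
The untolled deadline — 3 years after December 1, 2007 — is December 1, 2010.
The pending criminal prosecution from March 30, 2010 to September 19, 2010 tolled the period for 173 days, extending the deadline to May 23, 2011.
Nothing else in the chronology tolls or restarts the period.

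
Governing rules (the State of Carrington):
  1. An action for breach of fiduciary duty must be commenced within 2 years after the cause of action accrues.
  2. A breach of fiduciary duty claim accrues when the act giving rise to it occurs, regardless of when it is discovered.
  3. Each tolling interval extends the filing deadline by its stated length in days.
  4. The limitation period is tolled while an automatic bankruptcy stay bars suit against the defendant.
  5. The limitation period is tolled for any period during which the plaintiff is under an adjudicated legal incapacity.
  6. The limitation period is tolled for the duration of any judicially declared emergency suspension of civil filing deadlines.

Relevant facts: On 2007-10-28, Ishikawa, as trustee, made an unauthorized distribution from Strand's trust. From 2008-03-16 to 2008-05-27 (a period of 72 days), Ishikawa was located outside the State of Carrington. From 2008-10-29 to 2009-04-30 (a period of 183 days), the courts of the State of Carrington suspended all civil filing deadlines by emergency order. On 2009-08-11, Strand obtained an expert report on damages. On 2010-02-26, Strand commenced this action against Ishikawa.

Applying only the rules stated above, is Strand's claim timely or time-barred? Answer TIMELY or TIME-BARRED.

TIMELY

The claim accrued on 2007-10-28, when the wrongful act occurred.
The untolled deadline — 2 years after 2007-10-28 — is 2009-10-28.
Because the emergency suspension of filing deadlines ran from 2008-10-29 to 2009-04-30, the deadline is extended by 183 days to 2010-04-29.
No stated provision tolls the period for the defendant's absence, so the interval from 2008-03-16 to 2008-05-27 has no effect on the deadline.
None of the other events listed affects the running of the period under the stated rules.
Filing on 2010-02-26 beat the 2010-04-29 deadline — the action is timely.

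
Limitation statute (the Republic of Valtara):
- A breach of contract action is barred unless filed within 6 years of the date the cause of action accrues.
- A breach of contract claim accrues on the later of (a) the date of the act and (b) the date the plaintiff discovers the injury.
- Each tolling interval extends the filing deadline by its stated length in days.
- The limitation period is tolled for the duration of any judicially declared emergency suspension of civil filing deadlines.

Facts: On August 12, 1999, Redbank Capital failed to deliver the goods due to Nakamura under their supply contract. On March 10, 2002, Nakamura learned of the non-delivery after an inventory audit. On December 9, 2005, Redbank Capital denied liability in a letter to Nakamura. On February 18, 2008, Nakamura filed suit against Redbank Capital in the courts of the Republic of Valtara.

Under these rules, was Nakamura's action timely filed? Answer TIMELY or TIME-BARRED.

TIMELY

Because discovery on March 10, 2002 post-dates the August 12, 1999 act, accrual under the later-of rule falls on March 10, 2002.
6 years from March 10, 2002 is March 10, 2008.
Nothing else in the chronology tolls or restarts the period.
The February 18, 2008 filing precedes the March 10, 2008 deadline; the claim is timely.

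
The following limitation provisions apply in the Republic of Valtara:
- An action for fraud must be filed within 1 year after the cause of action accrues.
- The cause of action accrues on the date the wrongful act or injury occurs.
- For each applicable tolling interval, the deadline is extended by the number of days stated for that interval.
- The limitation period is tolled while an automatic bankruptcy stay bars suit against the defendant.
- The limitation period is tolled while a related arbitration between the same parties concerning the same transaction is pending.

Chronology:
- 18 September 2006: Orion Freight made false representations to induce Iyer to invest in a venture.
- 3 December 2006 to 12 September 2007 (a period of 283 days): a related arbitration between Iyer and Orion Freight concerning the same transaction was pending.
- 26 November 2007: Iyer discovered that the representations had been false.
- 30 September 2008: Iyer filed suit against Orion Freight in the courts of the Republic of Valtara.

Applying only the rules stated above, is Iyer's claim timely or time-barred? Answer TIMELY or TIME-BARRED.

The claim accrued on 18 September 2006, when the wrongful act occurred; under the stated occurrence rule the 26 November 2007 discovery does not delay accrual.
Adding the 1 year base period to 18 September 2006 gives a deadline of 18 September 2007, before any tolling.
Because the pending related arbitration ran from 3 December 2006 to 12 September 2007, the deadline is extended by 283 days to 27 June 2008.
Iyer filed on 30 September 2008, after the 27 June 2008 deadline, so the action is time-barred.

TIME-BARRED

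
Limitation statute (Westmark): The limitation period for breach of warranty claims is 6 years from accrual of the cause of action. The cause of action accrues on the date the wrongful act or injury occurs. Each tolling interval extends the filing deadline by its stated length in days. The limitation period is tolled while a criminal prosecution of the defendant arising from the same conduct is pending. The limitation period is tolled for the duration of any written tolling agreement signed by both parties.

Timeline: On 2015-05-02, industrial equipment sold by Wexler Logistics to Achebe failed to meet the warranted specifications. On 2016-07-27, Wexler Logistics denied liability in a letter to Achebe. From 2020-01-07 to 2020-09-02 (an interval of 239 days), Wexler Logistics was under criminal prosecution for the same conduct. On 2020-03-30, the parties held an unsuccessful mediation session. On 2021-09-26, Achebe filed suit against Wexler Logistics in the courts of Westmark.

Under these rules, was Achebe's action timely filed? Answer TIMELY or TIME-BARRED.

The limitation period began to run on 2015-05-02.
Adding the 6 years base period to 2015-05-02 gives a deadline of 2021-05-02, before any tolling.
The period was tolled for 239 days by the pending criminal prosecution (2020-01-07 to 2020-09-02), pushing the deadline to 2021-12-27.
The other events in the timeline have no effect on the limitation period under the stated rules.
Filing on 2021-09-26 beat the 2021-12-27 deadline — the action is timely.

TIMELY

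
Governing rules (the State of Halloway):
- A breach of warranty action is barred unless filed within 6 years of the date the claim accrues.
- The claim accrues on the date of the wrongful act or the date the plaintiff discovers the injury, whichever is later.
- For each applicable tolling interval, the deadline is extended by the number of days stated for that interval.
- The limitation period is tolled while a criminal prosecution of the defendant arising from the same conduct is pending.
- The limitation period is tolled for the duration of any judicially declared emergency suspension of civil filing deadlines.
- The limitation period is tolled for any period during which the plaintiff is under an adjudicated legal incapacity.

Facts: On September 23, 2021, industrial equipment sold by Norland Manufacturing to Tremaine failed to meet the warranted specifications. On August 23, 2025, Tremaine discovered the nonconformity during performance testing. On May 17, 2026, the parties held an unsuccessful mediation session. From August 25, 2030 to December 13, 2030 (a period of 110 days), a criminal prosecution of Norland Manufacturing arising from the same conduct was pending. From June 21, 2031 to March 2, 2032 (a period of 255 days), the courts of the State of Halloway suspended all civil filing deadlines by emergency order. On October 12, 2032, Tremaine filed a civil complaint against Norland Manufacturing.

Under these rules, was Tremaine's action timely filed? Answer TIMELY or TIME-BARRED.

TIME-BARRED

Because discovery on August 23, 2025 post-dates the September 23, 2021 act, accrual under the later-of rule falls on August 23, 2025.
The untolled deadline — 6 years after August 23, 2025 — is August 23, 2031.
Because the pending criminal prosecution ran from August 25, 2030 to December 13, 2030, the deadline is extended by 110 days to December 11, 2031.
The period was tolled for 255 days by the emergency suspension of filing deadlines (June 21, 2031 to March 2, 2032), pushing the deadline to August 22, 2032.
Nothing else in the chronology tolls or restarts the period.
Tremaine filed on October 12, 2032, after the August 22, 2032 deadline, so the action is time-barred.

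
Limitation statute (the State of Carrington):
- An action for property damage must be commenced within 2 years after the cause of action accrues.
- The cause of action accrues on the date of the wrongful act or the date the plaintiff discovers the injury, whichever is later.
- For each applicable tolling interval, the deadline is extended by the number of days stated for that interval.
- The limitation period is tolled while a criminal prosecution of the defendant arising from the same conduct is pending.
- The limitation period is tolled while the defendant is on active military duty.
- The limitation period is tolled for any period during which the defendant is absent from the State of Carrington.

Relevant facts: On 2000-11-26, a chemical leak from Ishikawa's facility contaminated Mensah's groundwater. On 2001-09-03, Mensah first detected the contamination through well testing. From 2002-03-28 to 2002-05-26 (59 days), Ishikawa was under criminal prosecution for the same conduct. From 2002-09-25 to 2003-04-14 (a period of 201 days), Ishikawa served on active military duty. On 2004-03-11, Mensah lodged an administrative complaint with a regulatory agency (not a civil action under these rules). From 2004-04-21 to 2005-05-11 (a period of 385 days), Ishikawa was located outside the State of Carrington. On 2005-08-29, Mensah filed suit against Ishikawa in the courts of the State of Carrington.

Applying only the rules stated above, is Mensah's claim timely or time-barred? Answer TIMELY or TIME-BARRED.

TIME-BARRED

Because discovery on 2001-09-03 post-dates the 2000-11-26 act, accrual under the later-of rule falls on 2001-09-03.
The untolled deadline — 2 years after 2001-09-03 — is 2003-09-03.
The pending criminal prosecution from 2002-03-28 to 2002-05-26 tolled the period for 59 days, extending the deadline to 2003-11-01.
The defendant's active military service from 2002-09-25 to 2003-04-14 tolled the period for 201 days, extending the deadline to 2004-05-20.
The defendant's absence from the jurisdiction from 2004-04-21 to 2005-05-11 tolled the period for 385 days, extending the deadline to 2005-06-09.
None of the other events listed affects the running of the period under the stated rules.
The 2005-08-29 filing falls after the 2005-06-09 deadline; the claim is time-barred.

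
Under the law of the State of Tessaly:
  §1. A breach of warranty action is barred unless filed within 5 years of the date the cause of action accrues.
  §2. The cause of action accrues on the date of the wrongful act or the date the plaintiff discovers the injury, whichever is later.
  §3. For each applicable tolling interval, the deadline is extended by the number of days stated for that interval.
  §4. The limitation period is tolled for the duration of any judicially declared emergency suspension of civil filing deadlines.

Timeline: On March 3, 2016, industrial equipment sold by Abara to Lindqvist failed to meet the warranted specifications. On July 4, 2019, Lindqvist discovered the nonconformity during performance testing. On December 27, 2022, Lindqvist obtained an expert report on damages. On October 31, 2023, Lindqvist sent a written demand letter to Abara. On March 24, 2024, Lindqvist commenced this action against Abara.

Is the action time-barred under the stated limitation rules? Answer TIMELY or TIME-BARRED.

The claim accrued on July 4, 2019 — the later of the March 3, 2016 act and the July 4, 2019 discovery.
Adding the 5 years base period to July 4, 2019 gives a deadline of July 4, 2024, before any tolling.
Nothing else in the chronology tolls or restarts the period.
Filing on March 24, 2024 beat the July 4, 2024 deadline — the action is timely.

TIMELY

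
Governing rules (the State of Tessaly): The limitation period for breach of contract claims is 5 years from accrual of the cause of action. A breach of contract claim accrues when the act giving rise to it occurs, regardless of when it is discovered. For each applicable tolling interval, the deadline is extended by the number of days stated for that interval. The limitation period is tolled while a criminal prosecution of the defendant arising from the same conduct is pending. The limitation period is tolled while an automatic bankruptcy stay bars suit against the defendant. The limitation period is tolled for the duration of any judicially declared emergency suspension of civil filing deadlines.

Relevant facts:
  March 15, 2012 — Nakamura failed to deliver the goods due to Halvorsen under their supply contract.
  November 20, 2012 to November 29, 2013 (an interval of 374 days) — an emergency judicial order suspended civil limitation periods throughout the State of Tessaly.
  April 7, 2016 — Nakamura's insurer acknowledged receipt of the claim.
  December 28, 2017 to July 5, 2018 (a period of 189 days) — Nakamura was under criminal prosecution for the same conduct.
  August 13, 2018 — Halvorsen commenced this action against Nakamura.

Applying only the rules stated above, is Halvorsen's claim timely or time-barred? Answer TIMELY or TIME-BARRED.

The claim accrued on March 15, 2012, when the wrongful act occurred.
5 years from March 15, 2012 is March 15, 2017.
Because the emergency suspension of filing deadlines ran from November 20, 2012 to November 29, 2013, the deadline is extended by 374 days to March 24, 2018.
The period was tolled for 189 days by the pending criminal prosecution (December 28, 2017 to July 5, 2018), pushing the deadline to September 29, 2018.
Nothing else in the chronology tolls or restarts the period.
The August 13, 2018 filing precedes the September 29, 2018 deadline; the claim is timely.

TIMELY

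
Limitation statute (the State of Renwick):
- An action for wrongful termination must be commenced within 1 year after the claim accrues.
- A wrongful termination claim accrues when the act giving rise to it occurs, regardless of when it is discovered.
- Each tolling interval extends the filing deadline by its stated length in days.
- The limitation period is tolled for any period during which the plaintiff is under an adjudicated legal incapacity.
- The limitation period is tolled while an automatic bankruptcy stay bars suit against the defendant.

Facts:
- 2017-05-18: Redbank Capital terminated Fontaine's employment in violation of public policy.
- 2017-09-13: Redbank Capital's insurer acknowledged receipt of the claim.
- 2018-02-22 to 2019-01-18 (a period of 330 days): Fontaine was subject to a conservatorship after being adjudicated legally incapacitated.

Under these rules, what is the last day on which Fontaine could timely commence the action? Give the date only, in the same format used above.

2019-04-13

The claim accrued on 2017-05-18, the date of the act.
Adding the 1 year base period to 2017-05-18 gives a deadline of 2018-05-18, before any tolling.
Because the plaintiff's legal incapacity ran from 2018-02-22 to 2019-01-18, the deadline is extended by 330 days to 2019-04-13.
The other events in the timeline have no effect on the limitation period under the stated rules.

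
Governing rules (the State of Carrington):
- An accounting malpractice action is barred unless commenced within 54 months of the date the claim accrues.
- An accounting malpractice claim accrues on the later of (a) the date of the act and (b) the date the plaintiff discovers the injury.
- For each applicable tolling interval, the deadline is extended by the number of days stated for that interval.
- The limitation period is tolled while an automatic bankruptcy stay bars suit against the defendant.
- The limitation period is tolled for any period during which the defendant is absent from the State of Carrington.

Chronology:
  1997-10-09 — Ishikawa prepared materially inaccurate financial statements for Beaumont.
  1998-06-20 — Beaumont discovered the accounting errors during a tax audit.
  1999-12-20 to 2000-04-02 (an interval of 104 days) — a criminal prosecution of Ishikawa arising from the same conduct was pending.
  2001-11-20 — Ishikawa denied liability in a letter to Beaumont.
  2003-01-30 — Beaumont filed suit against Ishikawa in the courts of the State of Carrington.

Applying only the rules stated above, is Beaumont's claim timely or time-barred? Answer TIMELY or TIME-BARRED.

Taking the later of the act (1997-10-09) and discovery (1998-06-20), the claim accrued on 1998-06-20.
Adding the 54 months base period to 1998-06-20 gives a deadline of 2002-12-20, before any tolling.
The pending criminal prosecution from 1999-12-20 to 2000-04-02 does not toll the period, because no stated rule makes a criminal prosecution a tolling event.
Nothing else in the chronology tolls or restarts the period.
The 2003-01-30 filing falls after the 2002-12-20 deadline; the claim is time-barred.

TIME-BARRED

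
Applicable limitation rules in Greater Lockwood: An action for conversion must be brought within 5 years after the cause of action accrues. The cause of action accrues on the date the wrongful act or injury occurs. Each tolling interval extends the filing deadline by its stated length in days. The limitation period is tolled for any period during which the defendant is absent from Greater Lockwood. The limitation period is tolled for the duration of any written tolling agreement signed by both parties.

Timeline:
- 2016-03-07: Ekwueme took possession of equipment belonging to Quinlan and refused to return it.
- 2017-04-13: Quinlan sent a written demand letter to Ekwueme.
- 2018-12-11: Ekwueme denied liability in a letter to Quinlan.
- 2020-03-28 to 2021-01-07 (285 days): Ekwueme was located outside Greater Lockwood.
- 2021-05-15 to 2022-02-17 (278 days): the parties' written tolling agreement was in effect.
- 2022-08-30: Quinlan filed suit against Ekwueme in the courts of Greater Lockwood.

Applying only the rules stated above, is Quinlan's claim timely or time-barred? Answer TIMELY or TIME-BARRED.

The claim accrued on 2016-03-07, when the wrongful act occurred.
The untolled deadline — 5 years after 2016-03-07 — is 2021-03-07.
The defendant's absence from the jurisdiction from 2020-03-28 to 2021-01-07 tolled the period for 285 days, extending the deadline to 2021-12-17.
Because the written tolling agreement ran from 2021-05-15 to 2022-02-17, the deadline is extended by 278 days to 2022-09-21.
The other events in the timeline have no effect on the limitation period under the stated rules.
The 2022-08-30 filing precedes the 2022-09-21 deadline; the claim is timely.

TIMELY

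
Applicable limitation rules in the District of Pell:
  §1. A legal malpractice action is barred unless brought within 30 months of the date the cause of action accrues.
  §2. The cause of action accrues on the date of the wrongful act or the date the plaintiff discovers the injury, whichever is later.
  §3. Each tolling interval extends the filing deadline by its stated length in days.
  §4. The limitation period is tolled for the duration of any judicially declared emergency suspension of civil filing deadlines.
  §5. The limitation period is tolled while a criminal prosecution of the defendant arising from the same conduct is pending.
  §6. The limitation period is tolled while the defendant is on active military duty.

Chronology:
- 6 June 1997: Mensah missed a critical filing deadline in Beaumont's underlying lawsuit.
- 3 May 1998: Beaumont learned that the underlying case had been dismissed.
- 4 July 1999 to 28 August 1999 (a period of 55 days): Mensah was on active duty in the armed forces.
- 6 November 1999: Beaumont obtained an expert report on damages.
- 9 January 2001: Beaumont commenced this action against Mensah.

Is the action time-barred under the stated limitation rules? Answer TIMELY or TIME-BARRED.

TIME-BARRED

Because discovery on 3 May 1998 post-dates the 6 June 1997 act, accrual under the later-of rule falls on 3 May 1998.
Adding the 30 months base period to 3 May 1998 gives a deadline of 3 November 2000, before any tolling.
Because the defendant's active military service ran from 4 July 1999 to 28 August 1999, the deadline is extended by 55 days to 28 December 2000.
Nothing else in the chronology tolls or restarts the period.
The 9 January 2001 filing falls after the 28 December 2000 deadline; the claim is time-barred.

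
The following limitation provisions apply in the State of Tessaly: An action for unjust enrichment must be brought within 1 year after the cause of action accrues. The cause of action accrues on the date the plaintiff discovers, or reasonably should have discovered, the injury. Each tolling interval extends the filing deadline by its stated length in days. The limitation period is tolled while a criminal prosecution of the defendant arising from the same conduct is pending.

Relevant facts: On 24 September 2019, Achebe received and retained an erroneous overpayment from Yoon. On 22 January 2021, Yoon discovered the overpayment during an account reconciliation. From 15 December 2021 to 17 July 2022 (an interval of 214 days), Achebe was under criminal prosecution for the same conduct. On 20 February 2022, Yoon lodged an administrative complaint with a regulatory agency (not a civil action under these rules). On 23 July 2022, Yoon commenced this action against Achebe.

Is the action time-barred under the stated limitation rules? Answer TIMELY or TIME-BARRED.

TIMELY

Under the discovery rule, the claim accrued on 22 January 2021, when Yoon discovered the injury — not on the 24 September 2019 date of the underlying act.
Adding the 1 year base period to 22 January 2021 gives a deadline of 22 January 2022, before any tolling.
The period was tolled for 214 days by the pending criminal prosecution (15 December 2021 to 17 July 2022), pushing the deadline to 24 August 2022.
The other events in the timeline have no effect on the limitation period under the stated rules.
The 23 July 2022 filing precedes the 24 August 2022 deadline; the claim is timely.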